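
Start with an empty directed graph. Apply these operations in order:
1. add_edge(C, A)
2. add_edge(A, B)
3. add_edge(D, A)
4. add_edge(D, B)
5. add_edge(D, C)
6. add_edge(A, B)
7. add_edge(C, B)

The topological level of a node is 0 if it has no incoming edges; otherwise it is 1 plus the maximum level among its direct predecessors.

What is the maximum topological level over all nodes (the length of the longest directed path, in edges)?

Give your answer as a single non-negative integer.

Answer: 3

Derivation:
Op 1: add_edge(C, A). Edges now: 1
Op 2: add_edge(A, B). Edges now: 2
Op 3: add_edge(D, A). Edges now: 3
Op 4: add_edge(D, B). Edges now: 4
Op 5: add_edge(D, C). Edges now: 5
Op 6: add_edge(A, B) (duplicate, no change). Edges now: 5
Op 7: add_edge(C, B). Edges now: 6
Compute levels (Kahn BFS):
  sources (in-degree 0): D
  process D: level=0
    D->A: in-degree(A)=1, level(A)>=1
    D->B: in-degree(B)=2, level(B)>=1
    D->C: in-degree(C)=0, level(C)=1, enqueue
  process C: level=1
    C->A: in-degree(A)=0, level(A)=2, enqueue
    C->B: in-degree(B)=1, level(B)>=2
  process A: level=2
    A->B: in-degree(B)=0, level(B)=3, enqueue
  process B: level=3
All levels: A:2, B:3, C:1, D:0
max level = 3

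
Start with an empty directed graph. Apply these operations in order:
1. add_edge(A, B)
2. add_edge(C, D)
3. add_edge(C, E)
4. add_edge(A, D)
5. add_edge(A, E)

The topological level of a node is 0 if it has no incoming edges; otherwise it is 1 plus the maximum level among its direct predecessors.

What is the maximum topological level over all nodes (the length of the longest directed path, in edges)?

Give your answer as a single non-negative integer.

Answer: 1

Derivation:
Op 1: add_edge(A, B). Edges now: 1
Op 2: add_edge(C, D). Edges now: 2
Op 3: add_edge(C, E). Edges now: 3
Op 4: add_edge(A, D). Edges now: 4
Op 5: add_edge(A, E). Edges now: 5
Compute levels (Kahn BFS):
  sources (in-degree 0): A, C
  process A: level=0
    A->B: in-degree(B)=0, level(B)=1, enqueue
    A->D: in-degree(D)=1, level(D)>=1
    A->E: in-degree(E)=1, level(E)>=1
  process C: level=0
    C->D: in-degree(D)=0, level(D)=1, enqueue
    C->E: in-degree(E)=0, level(E)=1, enqueue
  process B: level=1
  process D: level=1
  process E: level=1
All levels: A:0, B:1, C:0, D:1, E:1
max level = 1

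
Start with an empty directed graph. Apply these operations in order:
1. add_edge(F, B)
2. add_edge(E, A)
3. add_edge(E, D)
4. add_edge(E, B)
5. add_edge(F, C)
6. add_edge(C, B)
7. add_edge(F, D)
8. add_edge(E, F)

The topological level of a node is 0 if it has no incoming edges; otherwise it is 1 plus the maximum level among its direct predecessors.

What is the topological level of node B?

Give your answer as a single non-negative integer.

Answer: 3

Derivation:
Op 1: add_edge(F, B). Edges now: 1
Op 2: add_edge(E, A). Edges now: 2
Op 3: add_edge(E, D). Edges now: 3
Op 4: add_edge(E, B). Edges now: 4
Op 5: add_edge(F, C). Edges now: 5
Op 6: add_edge(C, B). Edges now: 6
Op 7: add_edge(F, D). Edges now: 7
Op 8: add_edge(E, F). Edges now: 8
Compute levels (Kahn BFS):
  sources (in-degree 0): E
  process E: level=0
    E->A: in-degree(A)=0, level(A)=1, enqueue
    E->B: in-degree(B)=2, level(B)>=1
    E->D: in-degree(D)=1, level(D)>=1
    E->F: in-degree(F)=0, level(F)=1, enqueue
  process A: level=1
  process F: level=1
    F->B: in-degree(B)=1, level(B)>=2
    F->C: in-degree(C)=0, level(C)=2, enqueue
    F->D: in-degree(D)=0, level(D)=2, enqueue
  process C: level=2
    C->B: in-degree(B)=0, level(B)=3, enqueue
  process D: level=2
  process B: level=3
All levels: A:1, B:3, C:2, D:2, E:0, F:1
level(B) = 3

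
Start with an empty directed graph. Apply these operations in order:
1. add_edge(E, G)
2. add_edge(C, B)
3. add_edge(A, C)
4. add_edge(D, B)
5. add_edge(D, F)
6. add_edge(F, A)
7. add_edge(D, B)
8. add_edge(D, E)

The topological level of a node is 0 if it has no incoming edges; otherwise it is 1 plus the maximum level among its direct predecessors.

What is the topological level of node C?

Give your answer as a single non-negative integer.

Op 1: add_edge(E, G). Edges now: 1
Op 2: add_edge(C, B). Edges now: 2
Op 3: add_edge(A, C). Edges now: 3
Op 4: add_edge(D, B). Edges now: 4
Op 5: add_edge(D, F). Edges now: 5
Op 6: add_edge(F, A). Edges now: 6
Op 7: add_edge(D, B) (duplicate, no change). Edges now: 6
Op 8: add_edge(D, E). Edges now: 7
Compute levels (Kahn BFS):
  sources (in-degree 0): D
  process D: level=0
    D->B: in-degree(B)=1, level(B)>=1
    D->E: in-degree(E)=0, level(E)=1, enqueue
    D->F: in-degree(F)=0, level(F)=1, enqueue
  process E: level=1
    E->G: in-degree(G)=0, level(G)=2, enqueue
  process F: level=1
    F->A: in-degree(A)=0, level(A)=2, enqueue
  process G: level=2
  process A: level=2
    A->C: in-degree(C)=0, level(C)=3, enqueue
  process C: level=3
    C->B: in-degree(B)=0, level(B)=4, enqueue
  process B: level=4
All levels: A:2, B:4, C:3, D:0, E:1, F:1, G:2
level(C) = 3

Answer: 3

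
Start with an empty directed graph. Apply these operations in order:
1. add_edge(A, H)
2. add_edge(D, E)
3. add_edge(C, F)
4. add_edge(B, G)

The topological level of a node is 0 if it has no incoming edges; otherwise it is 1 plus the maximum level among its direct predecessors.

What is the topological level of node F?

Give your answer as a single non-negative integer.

Answer: 1

Derivation:
Op 1: add_edge(A, H). Edges now: 1
Op 2: add_edge(D, E). Edges now: 2
Op 3: add_edge(C, F). Edges now: 3
Op 4: add_edge(B, G). Edges now: 4
Compute levels (Kahn BFS):
  sources (in-degree 0): A, B, C, D
  process A: level=0
    A->H: in-degree(H)=0, level(H)=1, enqueue
  process B: level=0
    B->G: in-degree(G)=0, level(G)=1, enqueue
  process C: level=0
    C->F: in-degree(F)=0, level(F)=1, enqueue
  process D: level=0
    D->E: in-degree(E)=0, level(E)=1, enqueue
  process H: level=1
  process G: level=1
  process F: level=1
  process E: level=1
All levels: A:0, B:0, C:0, D:0, E:1, F:1, G:1, H:1
level(F) = 1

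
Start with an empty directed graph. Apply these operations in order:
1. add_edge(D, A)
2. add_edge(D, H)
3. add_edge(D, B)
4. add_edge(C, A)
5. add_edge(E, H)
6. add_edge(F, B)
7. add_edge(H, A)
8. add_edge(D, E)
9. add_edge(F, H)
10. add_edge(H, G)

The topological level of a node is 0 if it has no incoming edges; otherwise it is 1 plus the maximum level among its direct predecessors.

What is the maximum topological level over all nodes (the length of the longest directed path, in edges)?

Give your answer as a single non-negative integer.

Answer: 3

Derivation:
Op 1: add_edge(D, A). Edges now: 1
Op 2: add_edge(D, H). Edges now: 2
Op 3: add_edge(D, B). Edges now: 3
Op 4: add_edge(C, A). Edges now: 4
Op 5: add_edge(E, H). Edges now: 5
Op 6: add_edge(F, B). Edges now: 6
Op 7: add_edge(H, A). Edges now: 7
Op 8: add_edge(D, E). Edges now: 8
Op 9: add_edge(F, H). Edges now: 9
Op 10: add_edge(H, G). Edges now: 10
Compute levels (Kahn BFS):
  sources (in-degree 0): C, D, F
  process C: level=0
    C->A: in-degree(A)=2, level(A)>=1
  process D: level=0
    D->A: in-degree(A)=1, level(A)>=1
    D->B: in-degree(B)=1, level(B)>=1
    D->E: in-degree(E)=0, level(E)=1, enqueue
    D->H: in-degree(H)=2, level(H)>=1
  process F: level=0
    F->B: in-degree(B)=0, level(B)=1, enqueue
    F->H: in-degree(H)=1, level(H)>=1
  process E: level=1
    E->H: in-degree(H)=0, level(H)=2, enqueue
  process B: level=1
  process H: level=2
    H->A: in-degree(A)=0, level(A)=3, enqueue
    H->G: in-degree(G)=0, level(G)=3, enqueue
  process A: level=3
  process G: level=3
All levels: A:3, B:1, C:0, D:0, E:1, F:0, G:3, H:2
max level = 3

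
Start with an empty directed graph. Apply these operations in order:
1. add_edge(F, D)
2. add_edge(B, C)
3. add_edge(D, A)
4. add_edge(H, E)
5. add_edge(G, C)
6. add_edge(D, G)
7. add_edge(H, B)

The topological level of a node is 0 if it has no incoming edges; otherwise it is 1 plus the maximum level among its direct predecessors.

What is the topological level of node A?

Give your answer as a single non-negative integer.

Answer: 2

Derivation:
Op 1: add_edge(F, D). Edges now: 1
Op 2: add_edge(B, C). Edges now: 2
Op 3: add_edge(D, A). Edges now: 3
Op 4: add_edge(H, E). Edges now: 4
Op 5: add_edge(G, C). Edges now: 5
Op 6: add_edge(D, G). Edges now: 6
Op 7: add_edge(H, B). Edges now: 7
Compute levels (Kahn BFS):
  sources (in-degree 0): F, H
  process F: level=0
    F->D: in-degree(D)=0, level(D)=1, enqueue
  process H: level=0
    H->B: in-degree(B)=0, level(B)=1, enqueue
    H->E: in-degree(E)=0, level(E)=1, enqueue
  process D: level=1
    D->A: in-degree(A)=0, level(A)=2, enqueue
    D->G: in-degree(G)=0, level(G)=2, enqueue
  process B: level=1
    B->C: in-degree(C)=1, level(C)>=2
  process E: level=1
  process A: level=2
  process G: level=2
    G->C: in-degree(C)=0, level(C)=3, enqueue
  process C: level=3
All levels: A:2, B:1, C:3, D:1, E:1, F:0, G:2, H:0
level(A) = 2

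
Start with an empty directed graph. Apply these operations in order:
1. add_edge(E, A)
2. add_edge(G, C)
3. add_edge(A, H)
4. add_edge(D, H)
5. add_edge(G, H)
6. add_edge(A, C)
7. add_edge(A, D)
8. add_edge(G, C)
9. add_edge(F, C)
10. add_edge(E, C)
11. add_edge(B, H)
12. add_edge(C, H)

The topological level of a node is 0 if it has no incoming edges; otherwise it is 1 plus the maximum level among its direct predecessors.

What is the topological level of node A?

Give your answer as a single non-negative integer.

Answer: 1

Derivation:
Op 1: add_edge(E, A). Edges now: 1
Op 2: add_edge(G, C). Edges now: 2
Op 3: add_edge(A, H). Edges now: 3
Op 4: add_edge(D, H). Edges now: 4
Op 5: add_edge(G, H). Edges now: 5
Op 6: add_edge(A, C). Edges now: 6
Op 7: add_edge(A, D). Edges now: 7
Op 8: add_edge(G, C) (duplicate, no change). Edges now: 7
Op 9: add_edge(F, C). Edges now: 8
Op 10: add_edge(E, C). Edges now: 9
Op 11: add_edge(B, H). Edges now: 10
Op 12: add_edge(C, H). Edges now: 11
Compute levels (Kahn BFS):
  sources (in-degree 0): B, E, F, G
  process B: level=0
    B->H: in-degree(H)=4, level(H)>=1
  process E: level=0
    E->A: in-degree(A)=0, level(A)=1, enqueue
    E->C: in-degree(C)=3, level(C)>=1
  process F: level=0
    F->C: in-degree(C)=2, level(C)>=1
  process G: level=0
    G->C: in-degree(C)=1, level(C)>=1
    G->H: in-degree(H)=3, level(H)>=1
  process A: level=1
    A->C: in-degree(C)=0, level(C)=2, enqueue
    A->D: in-degree(D)=0, level(D)=2, enqueue
    A->H: in-degree(H)=2, level(H)>=2
  process C: level=2
    C->H: in-degree(H)=1, level(H)>=3
  process D: level=2
    D->H: in-degree(H)=0, level(H)=3, enqueue
  process H: level=3
All levels: A:1, B:0, C:2, D:2, E:0, F:0, G:0, H:3
level(A) = 1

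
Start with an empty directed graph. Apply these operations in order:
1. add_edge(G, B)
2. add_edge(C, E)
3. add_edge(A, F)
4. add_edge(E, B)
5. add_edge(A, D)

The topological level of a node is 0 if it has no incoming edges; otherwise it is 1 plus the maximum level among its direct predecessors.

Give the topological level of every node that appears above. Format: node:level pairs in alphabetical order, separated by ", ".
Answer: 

Answer: A:0, B:2, C:0, D:1, E:1, F:1, G:0

Derivation:
Op 1: add_edge(G, B). Edges now: 1
Op 2: add_edge(C, E). Edges now: 2
Op 3: add_edge(A, F). Edges now: 3
Op 4: add_edge(E, B). Edges now: 4
Op 5: add_edge(A, D). Edges now: 5
Compute levels (Kahn BFS):
  sources (in-degree 0): A, C, G
  process A: level=0
    A->D: in-degree(D)=0, level(D)=1, enqueue
    A->F: in-degree(F)=0, level(F)=1, enqueue
  process C: level=0
    C->E: in-degree(E)=0, level(E)=1, enqueue
  process G: level=0
    G->B: in-degree(B)=1, level(B)>=1
  process D: level=1
  process F: level=1
  process E: level=1
    E->B: in-degree(B)=0, level(B)=2, enqueue
  process B: level=2
All levels: A:0, B:2, C:0, D:1, E:1, F:1, G:0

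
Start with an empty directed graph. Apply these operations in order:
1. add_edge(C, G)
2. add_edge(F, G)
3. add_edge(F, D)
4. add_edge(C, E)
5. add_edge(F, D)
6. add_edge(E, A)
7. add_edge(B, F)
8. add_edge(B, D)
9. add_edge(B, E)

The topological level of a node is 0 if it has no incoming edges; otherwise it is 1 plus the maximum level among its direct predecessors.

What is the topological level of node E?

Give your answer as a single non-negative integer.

Answer: 1

Derivation:
Op 1: add_edge(C, G). Edges now: 1
Op 2: add_edge(F, G). Edges now: 2
Op 3: add_edge(F, D). Edges now: 3
Op 4: add_edge(C, E). Edges now: 4
Op 5: add_edge(F, D) (duplicate, no change). Edges now: 4
Op 6: add_edge(E, A). Edges now: 5
Op 7: add_edge(B, F). Edges now: 6
Op 8: add_edge(B, D). Edges now: 7
Op 9: add_edge(B, E). Edges now: 8
Compute levels (Kahn BFS):
  sources (in-degree 0): B, C
  process B: level=0
    B->D: in-degree(D)=1, level(D)>=1
    B->E: in-degree(E)=1, level(E)>=1
    B->F: in-degree(F)=0, level(F)=1, enqueue
  process C: level=0
    C->E: in-degree(E)=0, level(E)=1, enqueue
    C->G: in-degree(G)=1, level(G)>=1
  process F: level=1
    F->D: in-degree(D)=0, level(D)=2, enqueue
    F->G: in-degree(G)=0, level(G)=2, enqueue
  process E: level=1
    E->A: in-degree(A)=0, level(A)=2, enqueue
  process D: level=2
  process G: level=2
  process A: level=2
All levels: A:2, B:0, C:0, D:2, E:1, F:1, G:2
level(E) = 1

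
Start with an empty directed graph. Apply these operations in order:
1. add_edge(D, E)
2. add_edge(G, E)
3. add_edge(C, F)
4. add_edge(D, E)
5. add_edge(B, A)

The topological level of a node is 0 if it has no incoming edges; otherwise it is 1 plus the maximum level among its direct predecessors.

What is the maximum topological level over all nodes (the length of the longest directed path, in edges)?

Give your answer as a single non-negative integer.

Answer: 1

Derivation:
Op 1: add_edge(D, E). Edges now: 1
Op 2: add_edge(G, E). Edges now: 2
Op 3: add_edge(C, F). Edges now: 3
Op 4: add_edge(D, E) (duplicate, no change). Edges now: 3
Op 5: add_edge(B, A). Edges now: 4
Compute levels (Kahn BFS):
  sources (in-degree 0): B, C, D, G
  process B: level=0
    B->A: in-degree(A)=0, level(A)=1, enqueue
  process C: level=0
    C->F: in-degree(F)=0, level(F)=1, enqueue
  process D: level=0
    D->E: in-degree(E)=1, level(E)>=1
  process G: level=0
    G->E: in-degree(E)=0, level(E)=1, enqueue
  process A: level=1
  process F: level=1
  process E: level=1
All levels: A:1, B:0, C:0, D:0, E:1, F:1, G:0
max level = 1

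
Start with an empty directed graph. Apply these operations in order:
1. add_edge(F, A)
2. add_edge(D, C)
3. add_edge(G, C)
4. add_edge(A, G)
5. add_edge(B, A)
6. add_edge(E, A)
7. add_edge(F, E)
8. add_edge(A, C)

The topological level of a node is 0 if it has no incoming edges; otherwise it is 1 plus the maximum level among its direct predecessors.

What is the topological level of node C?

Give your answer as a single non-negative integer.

Op 1: add_edge(F, A). Edges now: 1
Op 2: add_edge(D, C). Edges now: 2
Op 3: add_edge(G, C). Edges now: 3
Op 4: add_edge(A, G). Edges now: 4
Op 5: add_edge(B, A). Edges now: 5
Op 6: add_edge(E, A). Edges now: 6
Op 7: add_edge(F, E). Edges now: 7
Op 8: add_edge(A, C). Edges now: 8
Compute levels (Kahn BFS):
  sources (in-degree 0): B, D, F
  process B: level=0
    B->A: in-degree(A)=2, level(A)>=1
  process D: level=0
    D->C: in-degree(C)=2, level(C)>=1
  process F: level=0
    F->A: in-degree(A)=1, level(A)>=1
    F->E: in-degree(E)=0, level(E)=1, enqueue
  process E: level=1
    E->A: in-degree(A)=0, level(A)=2, enqueue
  process A: level=2
    A->C: in-degree(C)=1, level(C)>=3
    A->G: in-degree(G)=0, level(G)=3, enqueue
  process G: level=3
    G->C: in-degree(C)=0, level(C)=4, enqueue
  process C: level=4
All levels: A:2, B:0, C:4, D:0, E:1, F:0, G:3
level(C) = 4

Answer: 4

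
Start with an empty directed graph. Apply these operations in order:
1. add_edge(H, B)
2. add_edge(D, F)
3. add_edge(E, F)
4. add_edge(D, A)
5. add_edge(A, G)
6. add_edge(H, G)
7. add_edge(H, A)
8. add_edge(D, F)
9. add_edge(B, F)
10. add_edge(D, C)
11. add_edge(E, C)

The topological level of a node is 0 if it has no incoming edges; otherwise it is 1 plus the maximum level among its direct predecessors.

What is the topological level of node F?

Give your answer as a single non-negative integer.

Answer: 2

Derivation:
Op 1: add_edge(H, B). Edges now: 1
Op 2: add_edge(D, F). Edges now: 2
Op 3: add_edge(E, F). Edges now: 3
Op 4: add_edge(D, A). Edges now: 4
Op 5: add_edge(A, G). Edges now: 5
Op 6: add_edge(H, G). Edges now: 6
Op 7: add_edge(H, A). Edges now: 7
Op 8: add_edge(D, F) (duplicate, no change). Edges now: 7
Op 9: add_edge(B, F). Edges now: 8
Op 10: add_edge(D, C). Edges now: 9
Op 11: add_edge(E, C). Edges now: 10
Compute levels (Kahn BFS):
  sources (in-degree 0): D, E, H
  process D: level=0
    D->A: in-degree(A)=1, level(A)>=1
    D->C: in-degree(C)=1, level(C)>=1
    D->F: in-degree(F)=2, level(F)>=1
  process E: level=0
    E->C: in-degree(C)=0, level(C)=1, enqueue
    E->F: in-degree(F)=1, level(F)>=1
  process H: level=0
    H->A: in-degree(A)=0, level(A)=1, enqueue
    H->B: in-degree(B)=0, level(B)=1, enqueue
    H->G: in-degree(G)=1, level(G)>=1
  process C: level=1
  process A: level=1
    A->G: in-degree(G)=0, level(G)=2, enqueue
  process B: level=1
    B->F: in-degree(F)=0, level(F)=2, enqueue
  process G: level=2
  process F: level=2
All levels: A:1, B:1, C:1, D:0, E:0, F:2, G:2, H:0
level(F) = 2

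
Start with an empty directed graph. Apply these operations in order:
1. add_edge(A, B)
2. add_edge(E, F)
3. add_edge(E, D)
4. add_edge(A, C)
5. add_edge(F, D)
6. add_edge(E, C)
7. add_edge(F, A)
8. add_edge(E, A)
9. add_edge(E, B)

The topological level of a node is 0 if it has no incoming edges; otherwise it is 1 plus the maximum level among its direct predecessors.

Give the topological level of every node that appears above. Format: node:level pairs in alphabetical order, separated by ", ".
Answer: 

Answer: A:2, B:3, C:3, D:2, E:0, F:1

Derivation:
Op 1: add_edge(A, B). Edges now: 1
Op 2: add_edge(E, F). Edges now: 2
Op 3: add_edge(E, D). Edges now: 3
Op 4: add_edge(A, C). Edges now: 4
Op 5: add_edge(F, D). Edges now: 5
Op 6: add_edge(E, C). Edges now: 6
Op 7: add_edge(F, A). Edges now: 7
Op 8: add_edge(E, A). Edges now: 8
Op 9: add_edge(E, B). Edges now: 9
Compute levels (Kahn BFS):
  sources (in-degree 0): E
  process E: level=0
    E->A: in-degree(A)=1, level(A)>=1
    E->B: in-degree(B)=1, level(B)>=1
    E->C: in-degree(C)=1, level(C)>=1
    E->D: in-degree(D)=1, level(D)>=1
    E->F: in-degree(F)=0, level(F)=1, enqueue
  process F: level=1
    F->A: in-degree(A)=0, level(A)=2, enqueue
    F->D: in-degree(D)=0, level(D)=2, enqueue
  process A: level=2
    A->B: in-degree(B)=0, level(B)=3, enqueue
    A->C: in-degree(C)=0, level(C)=3, enqueue
  process D: level=2
  process B: level=3
  process C: level=3
All levels: A:2, B:3, C:3, D:2, E:0, F:1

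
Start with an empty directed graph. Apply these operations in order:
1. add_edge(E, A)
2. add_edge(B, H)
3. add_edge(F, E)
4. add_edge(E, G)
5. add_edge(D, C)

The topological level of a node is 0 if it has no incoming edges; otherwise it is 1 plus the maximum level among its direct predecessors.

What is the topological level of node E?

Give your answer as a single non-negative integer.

Answer: 1

Derivation:
Op 1: add_edge(E, A). Edges now: 1
Op 2: add_edge(B, H). Edges now: 2
Op 3: add_edge(F, E). Edges now: 3
Op 4: add_edge(E, G). Edges now: 4
Op 5: add_edge(D, C). Edges now: 5
Compute levels (Kahn BFS):
  sources (in-degree 0): B, D, F
  process B: level=0
    B->H: in-degree(H)=0, level(H)=1, enqueue
  process D: level=0
    D->C: in-degree(C)=0, level(C)=1, enqueue
  process F: level=0
    F->E: in-degree(E)=0, level(E)=1, enqueue
  process H: level=1
  process C: level=1
  process E: level=1
    E->A: in-degree(A)=0, level(A)=2, enqueue
    E->G: in-degree(G)=0, level(G)=2, enqueue
  process A: level=2
  process G: level=2
All levels: A:2, B:0, C:1, D:0, E:1, F:0, G:2, H:1
level(E) = 1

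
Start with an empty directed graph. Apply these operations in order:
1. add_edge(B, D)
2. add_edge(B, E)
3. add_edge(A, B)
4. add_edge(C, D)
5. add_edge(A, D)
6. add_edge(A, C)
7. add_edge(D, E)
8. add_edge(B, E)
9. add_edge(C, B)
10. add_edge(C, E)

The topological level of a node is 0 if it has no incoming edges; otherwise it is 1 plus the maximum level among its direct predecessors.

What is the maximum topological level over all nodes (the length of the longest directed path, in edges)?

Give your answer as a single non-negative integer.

Op 1: add_edge(B, D). Edges now: 1
Op 2: add_edge(B, E). Edges now: 2
Op 3: add_edge(A, B). Edges now: 3
Op 4: add_edge(C, D). Edges now: 4
Op 5: add_edge(A, D). Edges now: 5
Op 6: add_edge(A, C). Edges now: 6
Op 7: add_edge(D, E). Edges now: 7
Op 8: add_edge(B, E) (duplicate, no change). Edges now: 7
Op 9: add_edge(C, B). Edges now: 8
Op 10: add_edge(C, E). Edges now: 9
Compute levels (Kahn BFS):
  sources (in-degree 0): A
  process A: level=0
    A->B: in-degree(B)=1, level(B)>=1
    A->C: in-degree(C)=0, level(C)=1, enqueue
    A->D: in-degree(D)=2, level(D)>=1
  process C: level=1
    C->B: in-degree(B)=0, level(B)=2, enqueue
    C->D: in-degree(D)=1, level(D)>=2
    C->E: in-degree(E)=2, level(E)>=2
  process B: level=2
    B->D: in-degree(D)=0, level(D)=3, enqueue
    B->E: in-degree(E)=1, level(E)>=3
  process D: level=3
    D->E: in-degree(E)=0, level(E)=4, enqueue
  process E: level=4
All levels: A:0, B:2, C:1, D:3, E:4
max level = 4

Answer: 4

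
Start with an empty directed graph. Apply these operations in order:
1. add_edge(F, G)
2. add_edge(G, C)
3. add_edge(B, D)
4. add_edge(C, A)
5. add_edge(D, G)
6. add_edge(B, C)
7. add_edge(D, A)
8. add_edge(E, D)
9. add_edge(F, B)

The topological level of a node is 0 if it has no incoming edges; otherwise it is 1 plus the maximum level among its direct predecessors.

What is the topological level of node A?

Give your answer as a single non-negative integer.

Op 1: add_edge(F, G). Edges now: 1
Op 2: add_edge(G, C). Edges now: 2
Op 3: add_edge(B, D). Edges now: 3
Op 4: add_edge(C, A). Edges now: 4
Op 5: add_edge(D, G). Edges now: 5
Op 6: add_edge(B, C). Edges now: 6
Op 7: add_edge(D, A). Edges now: 7
Op 8: add_edge(E, D). Edges now: 8
Op 9: add_edge(F, B). Edges now: 9
Compute levels (Kahn BFS):
  sources (in-degree 0): E, F
  process E: level=0
    E->D: in-degree(D)=1, level(D)>=1
  process F: level=0
    F->B: in-degree(B)=0, level(B)=1, enqueue
    F->G: in-degree(G)=1, level(G)>=1
  process B: level=1
    B->C: in-degree(C)=1, level(C)>=2
    B->D: in-degree(D)=0, level(D)=2, enqueue
  process D: level=2
    D->A: in-degree(A)=1, level(A)>=3
    D->G: in-degree(G)=0, level(G)=3, enqueue
  process G: level=3
    G->C: in-degree(C)=0, level(C)=4, enqueue
  process C: level=4
    C->A: in-degree(A)=0, level(A)=5, enqueue
  process A: level=5
All levels: A:5, B:1, C:4, D:2, E:0, F:0, G:3
level(A) = 5

Answer: 5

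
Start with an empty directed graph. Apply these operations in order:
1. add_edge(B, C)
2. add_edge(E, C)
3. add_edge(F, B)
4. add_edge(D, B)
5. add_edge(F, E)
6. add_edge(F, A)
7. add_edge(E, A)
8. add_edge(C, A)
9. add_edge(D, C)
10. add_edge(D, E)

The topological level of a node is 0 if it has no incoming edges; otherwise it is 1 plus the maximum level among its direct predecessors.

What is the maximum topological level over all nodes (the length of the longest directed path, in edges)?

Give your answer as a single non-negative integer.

Op 1: add_edge(B, C). Edges now: 1
Op 2: add_edge(E, C). Edges now: 2
Op 3: add_edge(F, B). Edges now: 3
Op 4: add_edge(D, B). Edges now: 4
Op 5: add_edge(F, E). Edges now: 5
Op 6: add_edge(F, A). Edges now: 6
Op 7: add_edge(E, A). Edges now: 7
Op 8: add_edge(C, A). Edges now: 8
Op 9: add_edge(D, C). Edges now: 9
Op 10: add_edge(D, E). Edges now: 10
Compute levels (Kahn BFS):
  sources (in-degree 0): D, F
  process D: level=0
    D->B: in-degree(B)=1, level(B)>=1
    D->C: in-degree(C)=2, level(C)>=1
    D->E: in-degree(E)=1, level(E)>=1
  process F: level=0
    F->A: in-degree(A)=2, level(A)>=1
    F->B: in-degree(B)=0, level(B)=1, enqueue
    F->E: in-degree(E)=0, level(E)=1, enqueue
  process B: level=1
    B->C: in-degree(C)=1, level(C)>=2
  process E: level=1
    E->A: in-degree(A)=1, level(A)>=2
    E->C: in-degree(C)=0, level(C)=2, enqueue
  process C: level=2
    C->A: in-degree(A)=0, level(A)=3, enqueue
  process A: level=3
All levels: A:3, B:1, C:2, D:0, E:1, F:0
max level = 3

Answer: 3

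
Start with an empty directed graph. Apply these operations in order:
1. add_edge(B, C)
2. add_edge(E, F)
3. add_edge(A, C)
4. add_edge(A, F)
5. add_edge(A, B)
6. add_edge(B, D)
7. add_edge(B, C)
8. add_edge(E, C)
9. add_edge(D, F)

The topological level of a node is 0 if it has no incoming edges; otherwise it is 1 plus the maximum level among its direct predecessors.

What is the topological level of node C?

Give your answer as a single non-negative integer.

Answer: 2

Derivation:
Op 1: add_edge(B, C). Edges now: 1
Op 2: add_edge(E, F). Edges now: 2
Op 3: add_edge(A, C). Edges now: 3
Op 4: add_edge(A, F). Edges now: 4
Op 5: add_edge(A, B). Edges now: 5
Op 6: add_edge(B, D). Edges now: 6
Op 7: add_edge(B, C) (duplicate, no change). Edges now: 6
Op 8: add_edge(E, C). Edges now: 7
Op 9: add_edge(D, F). Edges now: 8
Compute levels (Kahn BFS):
  sources (in-degree 0): A, E
  process A: level=0
    A->B: in-degree(B)=0, level(B)=1, enqueue
    A->C: in-degree(C)=2, level(C)>=1
    A->F: in-degree(F)=2, level(F)>=1
  process E: level=0
    E->C: in-degree(C)=1, level(C)>=1
    E->F: in-degree(F)=1, level(F)>=1
  process B: level=1
    B->C: in-degree(C)=0, level(C)=2, enqueue
    B->D: in-degree(D)=0, level(D)=2, enqueue
  process C: level=2
  process D: level=2
    D->F: in-degree(F)=0, level(F)=3, enqueue
  process F: level=3
All levels: A:0, B:1, C:2, D:2, E:0, F:3
level(C) = 2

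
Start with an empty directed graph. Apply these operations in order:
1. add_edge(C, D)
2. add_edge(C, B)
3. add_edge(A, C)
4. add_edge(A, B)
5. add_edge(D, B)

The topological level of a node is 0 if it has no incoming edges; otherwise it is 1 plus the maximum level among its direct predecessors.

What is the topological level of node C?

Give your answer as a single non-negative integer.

Op 1: add_edge(C, D). Edges now: 1
Op 2: add_edge(C, B). Edges now: 2
Op 3: add_edge(A, C). Edges now: 3
Op 4: add_edge(A, B). Edges now: 4
Op 5: add_edge(D, B). Edges now: 5
Compute levels (Kahn BFS):
  sources (in-degree 0): A
  process A: level=0
    A->B: in-degree(B)=2, level(B)>=1
    A->C: in-degree(C)=0, level(C)=1, enqueue
  process C: level=1
    C->B: in-degree(B)=1, level(B)>=2
    C->D: in-degree(D)=0, level(D)=2, enqueue
  process D: level=2
    D->B: in-degree(B)=0, level(B)=3, enqueue
  process B: level=3
All levels: A:0, B:3, C:1, D:2
level(C) = 1

Answer: 1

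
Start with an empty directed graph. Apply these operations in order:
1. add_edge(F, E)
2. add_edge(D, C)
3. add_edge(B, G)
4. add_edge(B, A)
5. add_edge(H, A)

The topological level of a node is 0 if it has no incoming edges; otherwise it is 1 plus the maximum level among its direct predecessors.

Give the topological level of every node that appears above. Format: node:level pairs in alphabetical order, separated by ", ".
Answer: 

Op 1: add_edge(F, E). Edges now: 1
Op 2: add_edge(D, C). Edges now: 2
Op 3: add_edge(B, G). Edges now: 3
Op 4: add_edge(B, A). Edges now: 4
Op 5: add_edge(H, A). Edges now: 5
Compute levels (Kahn BFS):
  sources (in-degree 0): B, D, F, H
  process B: level=0
    B->A: in-degree(A)=1, level(A)>=1
    B->G: in-degree(G)=0, level(G)=1, enqueue
  process D: level=0
    D->C: in-degree(C)=0, level(C)=1, enqueue
  process F: level=0
    F->E: in-degree(E)=0, level(E)=1, enqueue
  process H: level=0
    H->A: in-degree(A)=0, level(A)=1, enqueue
  process G: level=1
  process C: level=1
  process E: level=1
  process A: level=1
All levels: A:1, B:0, C:1, D:0, E:1, F:0, G:1, H:0

Answer: A:1, B:0, C:1, D:0, E:1, F:0, G:1, H:0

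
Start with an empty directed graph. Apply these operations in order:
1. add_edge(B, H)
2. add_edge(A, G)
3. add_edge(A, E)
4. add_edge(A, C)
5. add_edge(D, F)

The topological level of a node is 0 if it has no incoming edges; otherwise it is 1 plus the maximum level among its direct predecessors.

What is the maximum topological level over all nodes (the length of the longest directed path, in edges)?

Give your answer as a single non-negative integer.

Op 1: add_edge(B, H). Edges now: 1
Op 2: add_edge(A, G). Edges now: 2
Op 3: add_edge(A, E). Edges now: 3
Op 4: add_edge(A, C). Edges now: 4
Op 5: add_edge(D, F). Edges now: 5
Compute levels (Kahn BFS):
  sources (in-degree 0): A, B, D
  process A: level=0
    A->C: in-degree(C)=0, level(C)=1, enqueue
    A->E: in-degree(E)=0, level(E)=1, enqueue
    A->G: in-degree(G)=0, level(G)=1, enqueue
  process B: level=0
    B->H: in-degree(H)=0, level(H)=1, enqueue
  process D: level=0
    D->F: in-degree(F)=0, level(F)=1, enqueue
  process C: level=1
  process E: level=1
  process G: level=1
  process H: level=1
  process F: level=1
All levels: A:0, B:0, C:1, D:0, E:1, F:1, G:1, H:1
max level = 1

Answer: 1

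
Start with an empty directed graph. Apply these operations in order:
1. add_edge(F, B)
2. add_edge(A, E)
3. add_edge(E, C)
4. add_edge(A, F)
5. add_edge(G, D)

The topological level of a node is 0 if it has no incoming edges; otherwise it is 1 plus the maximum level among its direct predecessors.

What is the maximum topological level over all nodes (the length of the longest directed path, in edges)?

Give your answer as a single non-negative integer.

Answer: 2

Derivation:
Op 1: add_edge(F, B). Edges now: 1
Op 2: add_edge(A, E). Edges now: 2
Op 3: add_edge(E, C). Edges now: 3
Op 4: add_edge(A, F). Edges now: 4
Op 5: add_edge(G, D). Edges now: 5
Compute levels (Kahn BFS):
  sources (in-degree 0): A, G
  process A: level=0
    A->E: in-degree(E)=0, level(E)=1, enqueue
    A->F: in-degree(F)=0, level(F)=1, enqueue
  process G: level=0
    G->D: in-degree(D)=0, level(D)=1, enqueue
  process E: level=1
    E->C: in-degree(C)=0, level(C)=2, enqueue
  process F: level=1
    F->B: in-degree(B)=0, level(B)=2, enqueue
  process D: level=1
  process C: level=2
  process B: level=2
All levels: A:0, B:2, C:2, D:1, E:1, F:1, G:0
max level = 2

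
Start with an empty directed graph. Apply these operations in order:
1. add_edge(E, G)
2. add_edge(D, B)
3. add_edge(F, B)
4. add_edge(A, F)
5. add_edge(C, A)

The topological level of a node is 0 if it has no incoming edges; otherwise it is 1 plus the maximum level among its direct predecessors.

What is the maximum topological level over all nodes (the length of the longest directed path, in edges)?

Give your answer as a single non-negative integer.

Op 1: add_edge(E, G). Edges now: 1
Op 2: add_edge(D, B). Edges now: 2
Op 3: add_edge(F, B). Edges now: 3
Op 4: add_edge(A, F). Edges now: 4
Op 5: add_edge(C, A). Edges now: 5
Compute levels (Kahn BFS):
  sources (in-degree 0): C, D, E
  process C: level=0
    C->A: in-degree(A)=0, level(A)=1, enqueue
  process D: level=0
    D->B: in-degree(B)=1, level(B)>=1
  process E: level=0
    E->G: in-degree(G)=0, level(G)=1, enqueue
  process A: level=1
    A->F: in-degree(F)=0, level(F)=2, enqueue
  process G: level=1
  process F: level=2
    F->B: in-degree(B)=0, level(B)=3, enqueue
  process B: level=3
All levels: A:1, B:3, C:0, D:0, E:0, F:2, G:1
max level = 3

Answer: 3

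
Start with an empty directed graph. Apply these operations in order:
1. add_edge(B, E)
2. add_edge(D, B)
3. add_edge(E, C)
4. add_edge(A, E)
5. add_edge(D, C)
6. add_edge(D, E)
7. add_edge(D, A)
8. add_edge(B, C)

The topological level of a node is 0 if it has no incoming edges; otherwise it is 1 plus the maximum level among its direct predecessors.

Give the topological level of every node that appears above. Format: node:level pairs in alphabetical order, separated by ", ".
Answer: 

Answer: A:1, B:1, C:3, D:0, E:2

Derivation:
Op 1: add_edge(B, E). Edges now: 1
Op 2: add_edge(D, B). Edges now: 2
Op 3: add_edge(E, C). Edges now: 3
Op 4: add_edge(A, E). Edges now: 4
Op 5: add_edge(D, C). Edges now: 5
Op 6: add_edge(D, E). Edges now: 6
Op 7: add_edge(D, A). Edges now: 7
Op 8: add_edge(B, C). Edges now: 8
Compute levels (Kahn BFS):
  sources (in-degree 0): D
  process D: level=0
    D->A: in-degree(A)=0, level(A)=1, enqueue
    D->B: in-degree(B)=0, level(B)=1, enqueue
    D->C: in-degree(C)=2, level(C)>=1
    D->E: in-degree(E)=2, level(E)>=1
  process A: level=1
    A->E: in-degree(E)=1, level(E)>=2
  process B: level=1
    B->C: in-degree(C)=1, level(C)>=2
    B->E: in-degree(E)=0, level(E)=2, enqueue
  process E: level=2
    E->C: in-degree(C)=0, level(C)=3, enqueue
  process C: level=3
All levels: A:1, B:1, C:3, D:0, E:2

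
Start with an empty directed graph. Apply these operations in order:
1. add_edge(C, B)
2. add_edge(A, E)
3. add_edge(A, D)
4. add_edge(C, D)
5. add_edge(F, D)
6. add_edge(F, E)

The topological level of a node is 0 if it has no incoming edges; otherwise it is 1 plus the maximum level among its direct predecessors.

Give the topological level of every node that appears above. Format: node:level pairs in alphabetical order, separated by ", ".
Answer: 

Answer: A:0, B:1, C:0, D:1, E:1, F:0

Derivation:
Op 1: add_edge(C, B). Edges now: 1
Op 2: add_edge(A, E). Edges now: 2
Op 3: add_edge(A, D). Edges now: 3
Op 4: add_edge(C, D). Edges now: 4
Op 5: add_edge(F, D). Edges now: 5
Op 6: add_edge(F, E). Edges now: 6
Compute levels (Kahn BFS):
  sources (in-degree 0): A, C, F
  process A: level=0
    A->D: in-degree(D)=2, level(D)>=1
    A->E: in-degree(E)=1, level(E)>=1
  process C: level=0
    C->B: in-degree(B)=0, level(B)=1, enqueue
    C->D: in-degree(D)=1, level(D)>=1
  process F: level=0
    F->D: in-degree(D)=0, level(D)=1, enqueue
    F->E: in-degree(E)=0, level(E)=1, enqueue
  process B: level=1
  process D: level=1
  process E: level=1
All levels: A:0, B:1, C:0, D:1, E:1, F:0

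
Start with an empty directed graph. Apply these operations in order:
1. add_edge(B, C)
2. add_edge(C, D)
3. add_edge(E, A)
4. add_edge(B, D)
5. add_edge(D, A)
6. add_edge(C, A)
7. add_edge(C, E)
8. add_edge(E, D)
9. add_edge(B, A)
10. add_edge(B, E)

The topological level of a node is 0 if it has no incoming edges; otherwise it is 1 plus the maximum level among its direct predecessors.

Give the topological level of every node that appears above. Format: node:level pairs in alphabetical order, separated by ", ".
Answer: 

Answer: A:4, B:0, C:1, D:3, E:2

Derivation:
Op 1: add_edge(B, C). Edges now: 1
Op 2: add_edge(C, D). Edges now: 2
Op 3: add_edge(E, A). Edges now: 3
Op 4: add_edge(B, D). Edges now: 4
Op 5: add_edge(D, A). Edges now: 5
Op 6: add_edge(C, A). Edges now: 6
Op 7: add_edge(C, E). Edges now: 7
Op 8: add_edge(E, D). Edges now: 8
Op 9: add_edge(B, A). Edges now: 9
Op 10: add_edge(B, E). Edges now: 10
Compute levels (Kahn BFS):
  sources (in-degree 0): B
  process B: level=0
    B->A: in-degree(A)=3, level(A)>=1
    B->C: in-degree(C)=0, level(C)=1, enqueue
    B->D: in-degree(D)=2, level(D)>=1
    B->E: in-degree(E)=1, level(E)>=1
  process C: level=1
    C->A: in-degree(A)=2, level(A)>=2
    C->D: in-degree(D)=1, level(D)>=2
    C->E: in-degree(E)=0, level(E)=2, enqueue
  process E: level=2
    E->A: in-degree(A)=1, level(A)>=3
    E->D: in-degree(D)=0, level(D)=3, enqueue
  process D: level=3
    D->A: in-degree(A)=0, level(A)=4, enqueue
  process A: level=4
All levels: A:4, B:0, C:1, D:3, E:2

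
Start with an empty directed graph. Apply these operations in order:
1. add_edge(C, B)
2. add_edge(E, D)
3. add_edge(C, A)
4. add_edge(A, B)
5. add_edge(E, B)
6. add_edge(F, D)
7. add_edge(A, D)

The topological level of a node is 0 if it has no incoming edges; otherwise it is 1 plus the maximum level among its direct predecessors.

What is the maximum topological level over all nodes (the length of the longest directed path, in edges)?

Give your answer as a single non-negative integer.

Op 1: add_edge(C, B). Edges now: 1
Op 2: add_edge(E, D). Edges now: 2
Op 3: add_edge(C, A). Edges now: 3
Op 4: add_edge(A, B). Edges now: 4
Op 5: add_edge(E, B). Edges now: 5
Op 6: add_edge(F, D). Edges now: 6
Op 7: add_edge(A, D). Edges now: 7
Compute levels (Kahn BFS):
  sources (in-degree 0): C, E, F
  process C: level=0
    C->A: in-degree(A)=0, level(A)=1, enqueue
    C->B: in-degree(B)=2, level(B)>=1
  process E: level=0
    E->B: in-degree(B)=1, level(B)>=1
    E->D: in-degree(D)=2, level(D)>=1
  process F: level=0
    F->D: in-degree(D)=1, level(D)>=1
  process A: level=1
    A->B: in-degree(B)=0, level(B)=2, enqueue
    A->D: in-degree(D)=0, level(D)=2, enqueue
  process B: level=2
  process D: level=2
All levels: A:1, B:2, C:0, D:2, E:0, F:0
max level = 2

Answer: 2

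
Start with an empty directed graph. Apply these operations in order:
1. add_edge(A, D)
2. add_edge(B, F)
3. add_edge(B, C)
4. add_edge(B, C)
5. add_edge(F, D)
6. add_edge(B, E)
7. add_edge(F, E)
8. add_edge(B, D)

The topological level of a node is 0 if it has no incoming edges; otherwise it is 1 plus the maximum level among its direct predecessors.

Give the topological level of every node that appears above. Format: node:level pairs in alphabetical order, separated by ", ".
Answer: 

Op 1: add_edge(A, D). Edges now: 1
Op 2: add_edge(B, F). Edges now: 2
Op 3: add_edge(B, C). Edges now: 3
Op 4: add_edge(B, C) (duplicate, no change). Edges now: 3
Op 5: add_edge(F, D). Edges now: 4
Op 6: add_edge(B, E). Edges now: 5
Op 7: add_edge(F, E). Edges now: 6
Op 8: add_edge(B, D). Edges now: 7
Compute levels (Kahn BFS):
  sources (in-degree 0): A, B
  process A: level=0
    A->D: in-degree(D)=2, level(D)>=1
  process B: level=0
    B->C: in-degree(C)=0, level(C)=1, enqueue
    B->D: in-degree(D)=1, level(D)>=1
    B->E: in-degree(E)=1, level(E)>=1
    B->F: in-degree(F)=0, level(F)=1, enqueue
  process C: level=1
  process F: level=1
    F->D: in-degree(D)=0, level(D)=2, enqueue
    F->E: in-degree(E)=0, level(E)=2, enqueue
  process D: level=2
  process E: level=2
All levels: A:0, B:0, C:1, D:2, E:2, F:1

Answer: A:0, B:0, C:1, D:2, E:2, F:1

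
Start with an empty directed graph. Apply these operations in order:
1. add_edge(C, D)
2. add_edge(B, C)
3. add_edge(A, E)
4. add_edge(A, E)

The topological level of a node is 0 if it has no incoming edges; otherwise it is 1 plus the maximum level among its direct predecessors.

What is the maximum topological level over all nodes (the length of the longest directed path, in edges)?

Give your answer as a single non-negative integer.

Answer: 2

Derivation:
Op 1: add_edge(C, D). Edges now: 1
Op 2: add_edge(B, C). Edges now: 2
Op 3: add_edge(A, E). Edges now: 3
Op 4: add_edge(A, E) (duplicate, no change). Edges now: 3
Compute levels (Kahn BFS):
  sources (in-degree 0): A, B
  process A: level=0
    A->E: in-degree(E)=0, level(E)=1, enqueue
  process B: level=0
    B->C: in-degree(C)=0, level(C)=1, enqueue
  process E: level=1
  process C: level=1
    C->D: in-degree(D)=0, level(D)=2, enqueue
  process D: level=2
All levels: A:0, B:0, C:1, D:2, E:1
max level = 2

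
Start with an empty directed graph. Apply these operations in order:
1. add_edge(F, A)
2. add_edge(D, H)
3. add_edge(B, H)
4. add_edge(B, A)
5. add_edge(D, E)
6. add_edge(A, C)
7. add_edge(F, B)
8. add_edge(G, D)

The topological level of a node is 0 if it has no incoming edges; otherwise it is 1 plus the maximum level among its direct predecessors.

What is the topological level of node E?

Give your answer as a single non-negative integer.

Op 1: add_edge(F, A). Edges now: 1
Op 2: add_edge(D, H). Edges now: 2
Op 3: add_edge(B, H). Edges now: 3
Op 4: add_edge(B, A). Edges now: 4
Op 5: add_edge(D, E). Edges now: 5
Op 6: add_edge(A, C). Edges now: 6
Op 7: add_edge(F, B). Edges now: 7
Op 8: add_edge(G, D). Edges now: 8
Compute levels (Kahn BFS):
  sources (in-degree 0): F, G
  process F: level=0
    F->A: in-degree(A)=1, level(A)>=1
    F->B: in-degree(B)=0, level(B)=1, enqueue
  process G: level=0
    G->D: in-degree(D)=0, level(D)=1, enqueue
  process B: level=1
    B->A: in-degree(A)=0, level(A)=2, enqueue
    B->H: in-degree(H)=1, level(H)>=2
  process D: level=1
    D->E: in-degree(E)=0, level(E)=2, enqueue
    D->H: in-degree(H)=0, level(H)=2, enqueue
  process A: level=2
    A->C: in-degree(C)=0, level(C)=3, enqueue
  process E: level=2
  process H: level=2
  process C: level=3
All levels: A:2, B:1, C:3, D:1, E:2, F:0, G:0, H:2
level(E) = 2

Answer: 2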